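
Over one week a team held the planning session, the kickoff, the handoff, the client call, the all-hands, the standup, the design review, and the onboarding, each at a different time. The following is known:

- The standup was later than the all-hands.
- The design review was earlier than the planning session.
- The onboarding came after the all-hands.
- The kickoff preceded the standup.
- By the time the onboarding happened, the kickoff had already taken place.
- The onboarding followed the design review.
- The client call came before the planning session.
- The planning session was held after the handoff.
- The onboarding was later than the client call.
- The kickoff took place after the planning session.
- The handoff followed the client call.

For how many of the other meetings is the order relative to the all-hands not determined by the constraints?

5

Forced after the all-hands: the onboarding and the standup.
That leaves the client call, the design review, the handoff, the kickoff, and the planning session with no forced order relative to the all-hands — 5.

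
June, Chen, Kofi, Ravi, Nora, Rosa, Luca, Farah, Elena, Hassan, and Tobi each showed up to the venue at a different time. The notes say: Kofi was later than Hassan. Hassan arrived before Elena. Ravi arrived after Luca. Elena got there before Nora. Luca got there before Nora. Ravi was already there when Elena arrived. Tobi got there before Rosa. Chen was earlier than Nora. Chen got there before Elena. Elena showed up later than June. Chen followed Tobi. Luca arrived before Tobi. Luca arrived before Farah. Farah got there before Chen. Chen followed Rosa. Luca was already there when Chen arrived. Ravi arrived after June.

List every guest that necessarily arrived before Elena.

Directly stated before Elena: Chen, Hassan, June, and Ravi.
Farah reaches Elena via Farah → Chen → Elena.
Luca reaches Elena via Luca → Chen → Elena.
Rosa reaches Elena via Rosa → Chen → Elena.
Likewise Tobi reaches Elena by chaining the stated constraints.
No chain forces Kofi (or any of the others) ahead of Elena.

Chen, Farah, Hassan, June, Luca, Ravi, Rosa, Tobi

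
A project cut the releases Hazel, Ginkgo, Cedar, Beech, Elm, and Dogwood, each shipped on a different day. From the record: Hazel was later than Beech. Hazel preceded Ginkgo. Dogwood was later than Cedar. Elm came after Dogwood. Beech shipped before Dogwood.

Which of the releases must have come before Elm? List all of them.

Beech, Cedar, Dogwood

Directly stated before Elm: Dogwood.
Beech reaches Elm via Beech → Dogwood → Elm.
Cedar reaches Elm via Cedar → Dogwood → Elm.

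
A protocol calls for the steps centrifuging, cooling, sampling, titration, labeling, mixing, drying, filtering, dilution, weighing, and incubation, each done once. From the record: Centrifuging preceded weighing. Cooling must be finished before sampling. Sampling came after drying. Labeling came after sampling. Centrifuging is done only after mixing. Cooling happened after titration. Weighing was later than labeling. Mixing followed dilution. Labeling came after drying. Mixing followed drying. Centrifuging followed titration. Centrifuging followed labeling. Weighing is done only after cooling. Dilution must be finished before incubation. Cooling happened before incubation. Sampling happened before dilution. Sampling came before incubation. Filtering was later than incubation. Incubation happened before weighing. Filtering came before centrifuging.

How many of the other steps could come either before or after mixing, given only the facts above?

Forced before mixing: cooling, dilution, drying, sampling, and titration; forced after mixing: centrifuging and weighing.
That leaves filtering, incubation, and labeling with no forced order relative to mixing — 3.

3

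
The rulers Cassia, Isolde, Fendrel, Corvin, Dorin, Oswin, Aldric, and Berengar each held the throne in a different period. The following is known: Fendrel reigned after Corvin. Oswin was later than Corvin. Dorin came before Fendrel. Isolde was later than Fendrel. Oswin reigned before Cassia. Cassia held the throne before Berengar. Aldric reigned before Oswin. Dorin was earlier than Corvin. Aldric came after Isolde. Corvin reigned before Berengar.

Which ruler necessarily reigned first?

Dorin

Dorin has a chain of constraints placing them before every other ruler, so Dorin must be first.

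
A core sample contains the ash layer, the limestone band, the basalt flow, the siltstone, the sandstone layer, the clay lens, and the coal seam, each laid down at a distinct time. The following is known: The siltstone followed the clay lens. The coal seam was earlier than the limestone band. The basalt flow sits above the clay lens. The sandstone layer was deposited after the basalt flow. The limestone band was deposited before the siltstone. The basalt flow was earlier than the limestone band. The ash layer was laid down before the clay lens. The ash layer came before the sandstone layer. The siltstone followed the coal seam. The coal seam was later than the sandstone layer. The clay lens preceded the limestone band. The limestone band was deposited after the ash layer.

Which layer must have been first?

the ash layer

The ash layer has a chain of constraints placing it before every other layer, so the ash layer must be first.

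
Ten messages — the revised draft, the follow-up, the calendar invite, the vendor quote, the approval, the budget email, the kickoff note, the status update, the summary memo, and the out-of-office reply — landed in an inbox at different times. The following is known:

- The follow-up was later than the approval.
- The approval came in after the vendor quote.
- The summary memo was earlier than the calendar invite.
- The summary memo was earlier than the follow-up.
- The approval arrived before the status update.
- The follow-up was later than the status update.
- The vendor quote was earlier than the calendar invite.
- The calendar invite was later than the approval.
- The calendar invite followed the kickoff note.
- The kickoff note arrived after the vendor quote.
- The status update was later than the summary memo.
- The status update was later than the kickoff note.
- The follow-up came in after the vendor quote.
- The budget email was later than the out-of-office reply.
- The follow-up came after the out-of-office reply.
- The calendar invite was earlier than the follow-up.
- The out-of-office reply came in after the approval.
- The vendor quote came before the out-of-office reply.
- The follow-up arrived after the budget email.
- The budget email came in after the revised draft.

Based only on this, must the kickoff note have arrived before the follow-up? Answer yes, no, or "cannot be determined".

yes

Chain the constraints: the kickoff note → the status update → the follow-up. Each link is directly stated, so the kickoff note comes before the follow-up.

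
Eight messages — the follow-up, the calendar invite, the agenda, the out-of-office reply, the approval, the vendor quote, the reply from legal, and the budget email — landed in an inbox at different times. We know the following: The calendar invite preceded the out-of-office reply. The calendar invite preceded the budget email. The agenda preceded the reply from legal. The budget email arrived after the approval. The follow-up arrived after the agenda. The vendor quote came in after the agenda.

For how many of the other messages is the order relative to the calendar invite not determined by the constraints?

5

Forced after the calendar invite: the budget email and the out-of-office reply.
That leaves the agenda, the approval, the follow-up, the reply from legal, and the vendor quote with no forced order relative to the calendar invite — 5.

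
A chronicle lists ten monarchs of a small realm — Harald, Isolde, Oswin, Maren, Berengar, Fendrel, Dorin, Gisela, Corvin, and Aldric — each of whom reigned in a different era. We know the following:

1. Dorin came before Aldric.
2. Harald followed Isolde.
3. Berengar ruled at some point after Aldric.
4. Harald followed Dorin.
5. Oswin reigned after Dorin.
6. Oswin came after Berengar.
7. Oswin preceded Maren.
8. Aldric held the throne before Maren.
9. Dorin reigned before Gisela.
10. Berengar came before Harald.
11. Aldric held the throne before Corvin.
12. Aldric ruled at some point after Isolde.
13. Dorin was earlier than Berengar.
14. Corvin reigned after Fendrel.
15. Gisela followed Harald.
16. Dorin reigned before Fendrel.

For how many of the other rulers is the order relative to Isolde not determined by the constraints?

Forced after Isolde: Aldric, Berengar, Corvin, Gisela, Harald, Maren, and Oswin.
That leaves Dorin and Fendrel with no forced order relative to Isolde — 2.

2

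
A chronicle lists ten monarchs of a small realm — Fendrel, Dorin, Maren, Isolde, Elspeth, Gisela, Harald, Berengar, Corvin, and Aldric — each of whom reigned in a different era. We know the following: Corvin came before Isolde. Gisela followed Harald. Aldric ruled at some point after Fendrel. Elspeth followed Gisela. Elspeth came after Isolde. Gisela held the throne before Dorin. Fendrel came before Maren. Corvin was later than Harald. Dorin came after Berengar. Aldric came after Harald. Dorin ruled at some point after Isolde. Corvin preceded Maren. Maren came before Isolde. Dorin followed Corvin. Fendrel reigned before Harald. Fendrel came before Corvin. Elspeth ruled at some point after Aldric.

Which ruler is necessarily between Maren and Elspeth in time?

Isolde

Tracing the constraints gives Maren → Isolde → Elspeth, so Isolde sits after Maren and before Elspeth.
No other ruler is forced both after Maren and before Elspeth.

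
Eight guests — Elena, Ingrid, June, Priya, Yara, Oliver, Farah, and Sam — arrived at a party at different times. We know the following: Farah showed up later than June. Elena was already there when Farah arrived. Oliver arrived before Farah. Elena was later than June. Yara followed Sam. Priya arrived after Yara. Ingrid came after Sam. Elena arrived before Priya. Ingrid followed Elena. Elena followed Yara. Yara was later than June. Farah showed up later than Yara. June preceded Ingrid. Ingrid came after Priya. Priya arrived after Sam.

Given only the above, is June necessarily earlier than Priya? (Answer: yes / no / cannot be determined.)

Chain the constraints: June → Elena → Priya. Each link is directly stated, so June comes before Priya.

yes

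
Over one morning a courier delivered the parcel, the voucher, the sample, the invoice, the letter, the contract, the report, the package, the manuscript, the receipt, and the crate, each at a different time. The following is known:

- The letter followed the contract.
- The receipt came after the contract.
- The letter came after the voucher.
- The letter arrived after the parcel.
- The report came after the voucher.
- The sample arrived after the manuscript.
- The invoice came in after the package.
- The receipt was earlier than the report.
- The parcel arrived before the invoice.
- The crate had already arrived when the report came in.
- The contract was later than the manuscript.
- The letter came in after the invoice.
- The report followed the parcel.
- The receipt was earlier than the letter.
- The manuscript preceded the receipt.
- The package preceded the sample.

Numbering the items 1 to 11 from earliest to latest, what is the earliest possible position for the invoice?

3

The package and the parcel must both come before the invoice — 2 forced predecessors.
Nothing else is forced ahead of the invoice, so its earliest slot is position 2 + 1 = 3.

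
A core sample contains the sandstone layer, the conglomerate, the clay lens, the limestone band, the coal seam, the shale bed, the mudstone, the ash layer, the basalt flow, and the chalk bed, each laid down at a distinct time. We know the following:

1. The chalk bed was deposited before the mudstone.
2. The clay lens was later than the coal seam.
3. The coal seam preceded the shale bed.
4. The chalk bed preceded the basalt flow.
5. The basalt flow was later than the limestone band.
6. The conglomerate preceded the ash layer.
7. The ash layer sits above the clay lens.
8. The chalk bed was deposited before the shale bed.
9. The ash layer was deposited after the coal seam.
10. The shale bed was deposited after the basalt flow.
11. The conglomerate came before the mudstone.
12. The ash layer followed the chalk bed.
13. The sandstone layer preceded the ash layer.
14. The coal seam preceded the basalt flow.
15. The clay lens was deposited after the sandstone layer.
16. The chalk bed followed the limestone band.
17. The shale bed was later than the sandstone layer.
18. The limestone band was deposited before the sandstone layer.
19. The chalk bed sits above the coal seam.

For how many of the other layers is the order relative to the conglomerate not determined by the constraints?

Forced after the conglomerate: the ash layer and the mudstone.
That leaves the basalt flow, the chalk bed, the clay lens, the coal seam, the limestone band, the sandstone layer, and the shale bed with no forced order relative to the conglomerate — 7.

7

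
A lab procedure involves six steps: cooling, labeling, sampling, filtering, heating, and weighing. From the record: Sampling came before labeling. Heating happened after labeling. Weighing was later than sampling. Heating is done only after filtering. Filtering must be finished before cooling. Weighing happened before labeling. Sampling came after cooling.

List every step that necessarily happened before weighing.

cooling, filtering, sampling

Directly stated before weighing: sampling.
Cooling reaches weighing via cooling → sampling → weighing.
Filtering reaches weighing via filtering → cooling → sampling → weighing.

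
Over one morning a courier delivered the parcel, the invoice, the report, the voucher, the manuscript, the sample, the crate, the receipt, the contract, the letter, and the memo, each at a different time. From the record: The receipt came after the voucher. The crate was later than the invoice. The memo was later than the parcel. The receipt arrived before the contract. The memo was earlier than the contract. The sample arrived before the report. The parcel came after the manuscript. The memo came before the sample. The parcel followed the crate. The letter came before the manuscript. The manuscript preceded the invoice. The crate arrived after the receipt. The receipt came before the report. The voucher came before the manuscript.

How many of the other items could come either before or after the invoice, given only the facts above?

1

Forced before the invoice: the letter, the manuscript, and the voucher; forced after the invoice: the contract, the crate, the memo, the parcel, the report, and the sample.
That leaves the receipt with no forced order relative to the invoice — 1.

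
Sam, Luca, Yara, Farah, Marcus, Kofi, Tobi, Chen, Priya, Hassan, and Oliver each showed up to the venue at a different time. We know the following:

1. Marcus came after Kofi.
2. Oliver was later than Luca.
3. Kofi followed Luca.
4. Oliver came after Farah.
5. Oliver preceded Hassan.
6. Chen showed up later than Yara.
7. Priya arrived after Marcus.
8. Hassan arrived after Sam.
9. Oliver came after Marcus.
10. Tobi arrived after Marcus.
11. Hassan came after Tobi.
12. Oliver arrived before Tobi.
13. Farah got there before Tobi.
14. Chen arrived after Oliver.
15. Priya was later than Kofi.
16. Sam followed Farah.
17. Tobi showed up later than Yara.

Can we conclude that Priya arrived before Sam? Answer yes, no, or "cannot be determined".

No chain of stated constraints runs from Priya to Sam, and none runs from Sam to Priya either.
So the relative order of Priya and Sam is not fixed by the given facts.

cannot be determined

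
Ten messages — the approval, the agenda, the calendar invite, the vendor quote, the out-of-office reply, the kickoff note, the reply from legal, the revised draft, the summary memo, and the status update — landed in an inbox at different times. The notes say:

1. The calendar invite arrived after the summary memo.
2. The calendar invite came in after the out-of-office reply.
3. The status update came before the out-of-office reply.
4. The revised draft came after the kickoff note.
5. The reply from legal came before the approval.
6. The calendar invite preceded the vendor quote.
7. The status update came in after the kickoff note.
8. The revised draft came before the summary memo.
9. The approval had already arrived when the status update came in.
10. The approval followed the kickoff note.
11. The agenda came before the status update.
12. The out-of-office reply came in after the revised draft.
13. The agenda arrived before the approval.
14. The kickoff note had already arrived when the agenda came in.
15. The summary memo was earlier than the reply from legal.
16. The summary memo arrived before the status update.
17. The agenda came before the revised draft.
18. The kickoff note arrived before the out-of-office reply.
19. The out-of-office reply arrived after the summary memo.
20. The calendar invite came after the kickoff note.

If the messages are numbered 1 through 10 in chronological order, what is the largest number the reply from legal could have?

5

The reply from legal must come before the approval, the calendar invite, the out-of-office reply, the status update, and the vendor quote — 5 messages forced after it.
Everything else can be placed before the reply from legal in some valid order, so the reply from legal can sit as late as position 10 − 5 = 5.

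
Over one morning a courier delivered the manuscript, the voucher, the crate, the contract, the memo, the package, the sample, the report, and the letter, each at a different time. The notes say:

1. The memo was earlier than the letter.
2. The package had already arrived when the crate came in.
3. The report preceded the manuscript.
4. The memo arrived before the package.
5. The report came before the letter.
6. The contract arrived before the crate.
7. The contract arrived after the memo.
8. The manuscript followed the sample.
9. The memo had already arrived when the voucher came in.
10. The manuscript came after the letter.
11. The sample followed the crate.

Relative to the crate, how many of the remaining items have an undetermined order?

Forced before the crate: the contract, the memo, and the package; forced after the crate: the manuscript and the sample.
That leaves the letter, the report, and the voucher with no forced order relative to the crate — 3.

3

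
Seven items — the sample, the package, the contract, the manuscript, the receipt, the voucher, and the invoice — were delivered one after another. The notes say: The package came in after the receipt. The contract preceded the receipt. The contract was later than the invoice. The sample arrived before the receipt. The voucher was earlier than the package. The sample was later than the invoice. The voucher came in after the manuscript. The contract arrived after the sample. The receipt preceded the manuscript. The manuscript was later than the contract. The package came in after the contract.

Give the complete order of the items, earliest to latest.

The constraints fix every adjacent pair, so only one ordering works:
the invoice → the sample → the contract → the receipt → the manuscript → the voucher → the package.

the invoice, the sample, the contract, the receipt, the manuscript, the voucher, the package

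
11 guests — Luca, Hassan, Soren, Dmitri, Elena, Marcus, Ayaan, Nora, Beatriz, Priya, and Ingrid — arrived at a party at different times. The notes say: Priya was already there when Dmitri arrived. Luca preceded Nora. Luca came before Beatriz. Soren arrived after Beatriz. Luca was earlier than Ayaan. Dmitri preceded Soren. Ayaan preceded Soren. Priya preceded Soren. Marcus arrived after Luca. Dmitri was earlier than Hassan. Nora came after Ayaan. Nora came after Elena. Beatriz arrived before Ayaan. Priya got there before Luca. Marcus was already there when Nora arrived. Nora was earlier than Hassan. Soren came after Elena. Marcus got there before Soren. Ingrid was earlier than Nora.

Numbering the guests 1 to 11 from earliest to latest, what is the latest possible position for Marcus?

8

Marcus must come before Hassan, Nora, and Soren — 3 guests forced after them.
Everything else can be placed before Marcus in some valid order, so Marcus can sit as late as position 11 − 3 = 8.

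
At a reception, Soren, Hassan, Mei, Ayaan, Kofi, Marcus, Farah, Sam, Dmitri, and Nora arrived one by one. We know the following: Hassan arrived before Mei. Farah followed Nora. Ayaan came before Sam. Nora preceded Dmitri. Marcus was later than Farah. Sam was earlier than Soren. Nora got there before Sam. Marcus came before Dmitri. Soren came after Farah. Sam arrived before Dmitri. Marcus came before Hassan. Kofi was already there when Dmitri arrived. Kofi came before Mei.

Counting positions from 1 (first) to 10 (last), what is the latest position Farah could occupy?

Farah must come before Dmitri, Hassan, Marcus, Mei, and Soren — 5 guests forced after them.
Everything else can be placed before Farah in some valid order, so Farah can sit as late as position 10 − 5 = 5.

5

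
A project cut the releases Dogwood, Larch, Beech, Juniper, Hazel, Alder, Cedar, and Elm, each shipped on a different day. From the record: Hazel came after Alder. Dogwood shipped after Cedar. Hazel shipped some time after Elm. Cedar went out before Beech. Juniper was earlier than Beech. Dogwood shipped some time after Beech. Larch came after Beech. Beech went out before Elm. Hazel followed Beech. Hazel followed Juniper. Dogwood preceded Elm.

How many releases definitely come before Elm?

Directly stated before Elm: Beech and Dogwood.
Cedar reaches Elm via Cedar → Dogwood → Elm.
Juniper reaches Elm via Juniper → Beech → Elm.
No chain forces Larch (or any of the others) ahead of Elm.
That's Beech, Cedar, Dogwood, and Juniper — 4 in all.

4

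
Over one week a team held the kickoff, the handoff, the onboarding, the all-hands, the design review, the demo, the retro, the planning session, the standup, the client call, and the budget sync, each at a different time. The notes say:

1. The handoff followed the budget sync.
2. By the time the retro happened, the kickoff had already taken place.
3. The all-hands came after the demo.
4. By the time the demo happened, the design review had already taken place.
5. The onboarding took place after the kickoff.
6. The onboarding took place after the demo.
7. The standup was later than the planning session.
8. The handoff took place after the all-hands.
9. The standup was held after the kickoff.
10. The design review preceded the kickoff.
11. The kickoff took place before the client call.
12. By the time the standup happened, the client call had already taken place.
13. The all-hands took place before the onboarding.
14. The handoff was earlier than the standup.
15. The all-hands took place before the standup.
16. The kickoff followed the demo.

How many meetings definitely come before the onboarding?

4

Directly stated before the onboarding: the all-hands, the demo, and the kickoff.
The design review reaches the onboarding via the design review → the demo → the onboarding.
No chain forces the retro (or any of the others) ahead of the onboarding.
That's the all-hands, the demo, the design review, and the kickoff — 4 in all.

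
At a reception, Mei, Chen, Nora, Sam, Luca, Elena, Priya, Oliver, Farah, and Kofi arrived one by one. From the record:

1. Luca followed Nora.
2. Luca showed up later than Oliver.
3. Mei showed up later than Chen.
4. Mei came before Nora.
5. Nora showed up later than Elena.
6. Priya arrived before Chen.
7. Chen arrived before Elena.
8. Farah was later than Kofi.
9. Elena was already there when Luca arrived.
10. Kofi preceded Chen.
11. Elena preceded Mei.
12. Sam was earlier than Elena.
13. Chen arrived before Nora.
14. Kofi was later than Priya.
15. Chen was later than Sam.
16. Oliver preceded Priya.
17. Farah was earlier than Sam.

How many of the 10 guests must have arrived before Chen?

5

Directly stated before Chen: Kofi, Priya, and Sam.
Farah reaches Chen via Farah → Sam → Chen.
Oliver reaches Chen via Oliver → Priya → Chen.
No chain forces Luca (or any of the others) ahead of Chen.
That's Farah, Kofi, Oliver, Priya, and Sam — 5 in all.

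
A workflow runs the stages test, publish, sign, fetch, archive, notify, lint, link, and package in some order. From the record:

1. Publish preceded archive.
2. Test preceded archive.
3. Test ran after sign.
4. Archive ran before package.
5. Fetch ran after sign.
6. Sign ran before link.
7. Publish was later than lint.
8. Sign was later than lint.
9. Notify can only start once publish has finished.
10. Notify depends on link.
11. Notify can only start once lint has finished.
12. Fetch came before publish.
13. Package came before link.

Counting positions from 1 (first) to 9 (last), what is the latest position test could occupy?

5

Test must come before archive, link, notify, and package — 4 stages forced after it.
Everything else can be placed before test in some valid order, so test can sit as late as position 9 − 4 = 5.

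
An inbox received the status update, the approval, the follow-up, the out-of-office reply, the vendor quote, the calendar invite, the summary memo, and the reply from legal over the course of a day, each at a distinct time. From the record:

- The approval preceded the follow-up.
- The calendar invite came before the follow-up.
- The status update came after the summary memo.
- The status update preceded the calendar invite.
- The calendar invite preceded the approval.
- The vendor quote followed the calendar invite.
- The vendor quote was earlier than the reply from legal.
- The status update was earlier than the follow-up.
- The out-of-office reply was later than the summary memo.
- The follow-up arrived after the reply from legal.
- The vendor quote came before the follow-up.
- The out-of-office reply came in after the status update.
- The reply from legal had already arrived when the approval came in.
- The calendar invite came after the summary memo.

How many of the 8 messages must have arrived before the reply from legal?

4

Directly stated before the reply from legal: the vendor quote.
The calendar invite reaches the reply from legal via the calendar invite → the vendor quote → the reply from legal.
The status update reaches the reply from legal via the status update → the calendar invite → the vendor quote → the reply from legal.
The summary memo reaches the reply from legal via the summary memo → the calendar invite → the vendor quote → the reply from legal.
No chain forces the approval (or any of the others) ahead of the reply from legal.
That's the calendar invite, the status update, the summary memo, and the vendor quote — 4 in all.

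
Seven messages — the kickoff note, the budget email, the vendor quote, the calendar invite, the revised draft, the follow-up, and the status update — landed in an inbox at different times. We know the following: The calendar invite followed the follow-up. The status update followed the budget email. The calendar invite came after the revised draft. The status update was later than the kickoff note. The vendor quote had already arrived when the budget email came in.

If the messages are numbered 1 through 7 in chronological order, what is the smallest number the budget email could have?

2

The vendor quote must come before the budget email — 1 forced predecessor.
Nothing else is forced ahead of the budget email, so its earliest slot is position 1 + 1 = 2.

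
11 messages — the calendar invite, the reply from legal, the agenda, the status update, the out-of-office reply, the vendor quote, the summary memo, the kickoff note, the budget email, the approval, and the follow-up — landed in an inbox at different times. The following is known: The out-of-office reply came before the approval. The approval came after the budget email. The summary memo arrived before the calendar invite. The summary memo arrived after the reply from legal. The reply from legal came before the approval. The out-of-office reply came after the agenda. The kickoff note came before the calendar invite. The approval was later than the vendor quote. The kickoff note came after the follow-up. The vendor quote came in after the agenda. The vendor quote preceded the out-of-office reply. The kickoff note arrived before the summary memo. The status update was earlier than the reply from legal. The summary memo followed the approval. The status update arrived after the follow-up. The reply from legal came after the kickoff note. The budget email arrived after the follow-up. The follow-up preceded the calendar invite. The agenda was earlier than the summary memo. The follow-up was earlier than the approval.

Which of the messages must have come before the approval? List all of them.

Directly stated before the approval: the budget email, the follow-up, the out-of-office reply, the reply from legal, and the vendor quote.
The agenda reaches the approval via the agenda → the out-of-office reply → the approval.
The kickoff note reaches the approval via the kickoff note → the reply from legal → the approval.
The status update reaches the approval via the status update → the reply from legal → the approval.

the agenda, the budget email, the follow-up, the kickoff note, the out-of-office reply, the reply from legal, the status update, the vendor quote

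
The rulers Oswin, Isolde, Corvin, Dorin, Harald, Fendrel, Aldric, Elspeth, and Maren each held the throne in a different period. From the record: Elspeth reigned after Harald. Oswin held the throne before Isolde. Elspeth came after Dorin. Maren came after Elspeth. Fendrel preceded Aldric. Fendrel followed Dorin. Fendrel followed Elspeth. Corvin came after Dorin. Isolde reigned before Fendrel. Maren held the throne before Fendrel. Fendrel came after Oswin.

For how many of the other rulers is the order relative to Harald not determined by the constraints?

Forced after Harald: Aldric, Elspeth, Fendrel, and Maren.
That leaves Corvin, Dorin, Isolde, and Oswin with no forced order relative to Harald — 4.

4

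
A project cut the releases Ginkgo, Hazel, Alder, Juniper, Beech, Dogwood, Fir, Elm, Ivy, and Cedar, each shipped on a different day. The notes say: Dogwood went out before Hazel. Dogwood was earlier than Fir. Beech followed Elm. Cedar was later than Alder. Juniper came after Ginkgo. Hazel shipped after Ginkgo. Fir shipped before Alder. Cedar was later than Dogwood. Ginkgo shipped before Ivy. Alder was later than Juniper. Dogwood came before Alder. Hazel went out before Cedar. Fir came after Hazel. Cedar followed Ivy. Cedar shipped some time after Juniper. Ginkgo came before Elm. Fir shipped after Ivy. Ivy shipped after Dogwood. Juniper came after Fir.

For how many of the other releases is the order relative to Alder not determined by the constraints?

Forced before Alder: Dogwood, Fir, Ginkgo, Hazel, Ivy, and Juniper; forced after Alder: Cedar.
That leaves Beech and Elm with no forced order relative to Alder — 2.

2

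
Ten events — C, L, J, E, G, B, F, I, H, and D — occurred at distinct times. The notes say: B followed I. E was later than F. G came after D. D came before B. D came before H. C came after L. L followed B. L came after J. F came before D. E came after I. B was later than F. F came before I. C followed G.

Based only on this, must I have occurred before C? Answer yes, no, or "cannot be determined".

Chain the constraints: I → B → L → C. Each link is directly stated, so I comes before C.

yes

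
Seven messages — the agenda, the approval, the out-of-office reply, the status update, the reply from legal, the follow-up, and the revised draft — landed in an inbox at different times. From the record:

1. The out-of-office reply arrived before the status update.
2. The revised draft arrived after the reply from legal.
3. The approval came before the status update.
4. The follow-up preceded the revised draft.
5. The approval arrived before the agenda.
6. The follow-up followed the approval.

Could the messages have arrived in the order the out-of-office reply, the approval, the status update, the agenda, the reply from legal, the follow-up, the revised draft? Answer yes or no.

yes

Check each stated constraint against the proposed order — e.g. the approval is ahead of the agenda; the approval is ahead of the follow-up. Every pair is in the required order; nothing is violated.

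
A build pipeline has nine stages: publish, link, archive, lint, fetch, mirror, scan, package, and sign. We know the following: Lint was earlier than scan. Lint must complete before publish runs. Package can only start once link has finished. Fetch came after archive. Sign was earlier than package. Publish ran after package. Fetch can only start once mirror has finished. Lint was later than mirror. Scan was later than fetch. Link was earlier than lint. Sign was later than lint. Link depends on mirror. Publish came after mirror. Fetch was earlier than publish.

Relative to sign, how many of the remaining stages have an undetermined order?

Forced before sign: link, lint, and mirror; forced after sign: package and publish.
That leaves archive, fetch, and scan with no forced order relative to sign — 3.

3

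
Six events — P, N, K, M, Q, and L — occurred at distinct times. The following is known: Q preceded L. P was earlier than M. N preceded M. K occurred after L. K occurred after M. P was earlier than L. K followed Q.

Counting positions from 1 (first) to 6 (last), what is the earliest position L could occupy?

3

P and Q must both come before L — 2 forced predecessors.
Nothing else is forced ahead of L, so its earliest slot is position 2 + 1 = 3.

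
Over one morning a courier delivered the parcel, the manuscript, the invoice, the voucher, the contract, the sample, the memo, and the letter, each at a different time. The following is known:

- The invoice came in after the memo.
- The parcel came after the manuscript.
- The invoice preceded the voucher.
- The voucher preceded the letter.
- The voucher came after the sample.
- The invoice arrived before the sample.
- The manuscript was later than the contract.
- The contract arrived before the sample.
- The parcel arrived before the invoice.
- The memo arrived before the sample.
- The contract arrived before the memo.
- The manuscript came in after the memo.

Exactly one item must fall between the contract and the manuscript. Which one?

the memo

Tracing the constraints gives the contract → the memo → the manuscript, so the memo sits after the contract and before the manuscript.
No other item is forced both after the contract and before the manuscript.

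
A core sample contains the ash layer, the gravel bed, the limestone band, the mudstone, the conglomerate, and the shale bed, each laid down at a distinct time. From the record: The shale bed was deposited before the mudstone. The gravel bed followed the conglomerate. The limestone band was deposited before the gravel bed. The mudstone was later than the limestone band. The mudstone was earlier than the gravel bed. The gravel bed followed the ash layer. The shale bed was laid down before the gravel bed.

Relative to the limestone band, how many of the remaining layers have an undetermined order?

Forced after the limestone band: the gravel bed and the mudstone.
That leaves the ash layer, the conglomerate, and the shale bed with no forced order relative to the limestone band — 3.

3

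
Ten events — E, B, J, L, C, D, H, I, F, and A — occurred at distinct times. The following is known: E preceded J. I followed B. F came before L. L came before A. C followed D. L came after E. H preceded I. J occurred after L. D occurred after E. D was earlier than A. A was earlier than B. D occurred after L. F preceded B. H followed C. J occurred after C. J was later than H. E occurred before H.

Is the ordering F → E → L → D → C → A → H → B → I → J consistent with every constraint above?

yes

Check each stated constraint against the proposed order — e.g. F is ahead of B; E is ahead of J. Every pair is in the required order; nothing is violated.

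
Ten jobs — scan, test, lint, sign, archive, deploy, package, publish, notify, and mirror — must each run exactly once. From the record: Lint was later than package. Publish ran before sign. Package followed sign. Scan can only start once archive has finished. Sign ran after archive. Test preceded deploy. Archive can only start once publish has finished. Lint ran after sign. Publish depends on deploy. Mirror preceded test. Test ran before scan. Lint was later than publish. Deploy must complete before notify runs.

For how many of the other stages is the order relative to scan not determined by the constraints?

4

Forced before scan: archive, deploy, mirror, publish, and test.
That leaves lint, notify, package, and sign with no forced order relative to scan — 4.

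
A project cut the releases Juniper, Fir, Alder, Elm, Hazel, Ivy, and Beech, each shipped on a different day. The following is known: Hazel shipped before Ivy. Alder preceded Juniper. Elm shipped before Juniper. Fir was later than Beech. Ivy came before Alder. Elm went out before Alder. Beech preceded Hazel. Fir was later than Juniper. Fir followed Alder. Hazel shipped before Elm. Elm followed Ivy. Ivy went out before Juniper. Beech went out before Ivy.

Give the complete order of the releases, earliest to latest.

The constraints fix every adjacent pair, so only one ordering works:
Beech → Hazel → Ivy → Elm → Alder → Juniper → Fir.

Beech, Hazel, Ivy, Elm, Alder, Juniper, Fir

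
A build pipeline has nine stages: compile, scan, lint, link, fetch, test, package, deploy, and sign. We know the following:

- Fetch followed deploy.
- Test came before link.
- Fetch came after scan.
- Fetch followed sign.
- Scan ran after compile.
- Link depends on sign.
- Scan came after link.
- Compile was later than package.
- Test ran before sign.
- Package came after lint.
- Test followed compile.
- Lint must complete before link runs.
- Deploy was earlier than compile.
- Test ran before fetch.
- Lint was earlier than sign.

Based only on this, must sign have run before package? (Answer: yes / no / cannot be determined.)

Tracing the constraints gives package → compile → test → sign, so package must come before sign.
That means sign cannot be before package.

no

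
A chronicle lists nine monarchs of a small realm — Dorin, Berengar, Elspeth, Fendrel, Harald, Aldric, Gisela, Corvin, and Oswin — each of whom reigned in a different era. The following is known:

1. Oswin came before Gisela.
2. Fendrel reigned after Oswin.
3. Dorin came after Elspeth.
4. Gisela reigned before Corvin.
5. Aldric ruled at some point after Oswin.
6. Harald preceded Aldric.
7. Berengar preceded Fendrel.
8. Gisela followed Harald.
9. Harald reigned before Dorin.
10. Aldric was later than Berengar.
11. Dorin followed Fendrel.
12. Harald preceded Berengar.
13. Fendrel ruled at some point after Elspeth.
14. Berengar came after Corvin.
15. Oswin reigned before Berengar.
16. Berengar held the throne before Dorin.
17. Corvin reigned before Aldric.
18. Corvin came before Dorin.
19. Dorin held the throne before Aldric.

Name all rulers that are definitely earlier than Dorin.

Directly stated before Dorin: Berengar, Corvin, Elspeth, Fendrel, and Harald.
Gisela reaches Dorin via Gisela → Corvin → Dorin.
Oswin reaches Dorin via Oswin → Fendrel → Dorin.
No chain forces Aldric ahead of Dorin.

Berengar, Corvin, Elspeth, Fendrel, Gisela, Harald, Oswin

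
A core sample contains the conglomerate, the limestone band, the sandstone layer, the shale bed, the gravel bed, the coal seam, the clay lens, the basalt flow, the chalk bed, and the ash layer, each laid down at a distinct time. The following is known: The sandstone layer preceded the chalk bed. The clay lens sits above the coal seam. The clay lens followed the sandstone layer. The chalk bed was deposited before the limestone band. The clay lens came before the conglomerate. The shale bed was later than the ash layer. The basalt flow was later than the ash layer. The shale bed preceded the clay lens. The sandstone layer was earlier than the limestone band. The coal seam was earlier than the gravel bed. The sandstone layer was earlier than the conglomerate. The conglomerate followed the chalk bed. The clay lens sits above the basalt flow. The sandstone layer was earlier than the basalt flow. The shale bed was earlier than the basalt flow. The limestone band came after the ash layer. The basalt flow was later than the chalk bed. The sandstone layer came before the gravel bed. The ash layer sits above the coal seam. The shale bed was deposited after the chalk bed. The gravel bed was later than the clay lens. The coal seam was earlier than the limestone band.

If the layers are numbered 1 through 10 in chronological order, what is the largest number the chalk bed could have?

The chalk bed must come before the basalt flow, the clay lens, the conglomerate, the gravel bed, the limestone band, and the shale bed — 6 layers forced after it.
Everything else can be placed before the chalk bed in some valid order, so the chalk bed can sit as late as position 10 − 6 = 4.

4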